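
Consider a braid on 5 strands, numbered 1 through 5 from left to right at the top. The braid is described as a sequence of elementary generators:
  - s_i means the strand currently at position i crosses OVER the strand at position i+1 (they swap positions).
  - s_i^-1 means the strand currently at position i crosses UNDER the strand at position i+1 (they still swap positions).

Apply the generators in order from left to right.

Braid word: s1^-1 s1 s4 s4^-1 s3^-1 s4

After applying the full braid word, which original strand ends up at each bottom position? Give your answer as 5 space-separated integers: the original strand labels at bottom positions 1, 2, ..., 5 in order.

Answer: 1 2 4 5 3

Derivation:
Gen 1 (s1^-1): strand 1 crosses under strand 2. Perm now: [2 1 3 4 5]
Gen 2 (s1): strand 2 crosses over strand 1. Perm now: [1 2 3 4 5]
Gen 3 (s4): strand 4 crosses over strand 5. Perm now: [1 2 3 5 4]
Gen 4 (s4^-1): strand 5 crosses under strand 4. Perm now: [1 2 3 4 5]
Gen 5 (s3^-1): strand 3 crosses under strand 4. Perm now: [1 2 4 3 5]
Gen 6 (s4): strand 3 crosses over strand 5. Perm now: [1 2 4 5 3]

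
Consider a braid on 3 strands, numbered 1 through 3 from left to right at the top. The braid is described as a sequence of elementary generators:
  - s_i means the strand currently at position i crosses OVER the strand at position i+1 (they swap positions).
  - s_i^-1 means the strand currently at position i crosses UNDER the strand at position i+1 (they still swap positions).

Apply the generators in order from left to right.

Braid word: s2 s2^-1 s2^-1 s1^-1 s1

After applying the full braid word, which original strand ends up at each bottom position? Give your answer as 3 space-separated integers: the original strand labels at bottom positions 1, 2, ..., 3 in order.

Answer: 1 3 2

Derivation:
Gen 1 (s2): strand 2 crosses over strand 3. Perm now: [1 3 2]
Gen 2 (s2^-1): strand 3 crosses under strand 2. Perm now: [1 2 3]
Gen 3 (s2^-1): strand 2 crosses under strand 3. Perm now: [1 3 2]
Gen 4 (s1^-1): strand 1 crosses under strand 3. Perm now: [3 1 2]
Gen 5 (s1): strand 3 crosses over strand 1. Perm now: [1 3 2]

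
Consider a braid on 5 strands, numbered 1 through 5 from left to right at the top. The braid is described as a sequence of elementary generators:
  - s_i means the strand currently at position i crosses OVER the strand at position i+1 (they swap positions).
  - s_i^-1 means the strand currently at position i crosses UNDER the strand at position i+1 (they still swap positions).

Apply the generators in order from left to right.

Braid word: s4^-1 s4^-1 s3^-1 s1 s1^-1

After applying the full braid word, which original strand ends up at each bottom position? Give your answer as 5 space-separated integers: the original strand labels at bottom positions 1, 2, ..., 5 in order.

Gen 1 (s4^-1): strand 4 crosses under strand 5. Perm now: [1 2 3 5 4]
Gen 2 (s4^-1): strand 5 crosses under strand 4. Perm now: [1 2 3 4 5]
Gen 3 (s3^-1): strand 3 crosses under strand 4. Perm now: [1 2 4 3 5]
Gen 4 (s1): strand 1 crosses over strand 2. Perm now: [2 1 4 3 5]
Gen 5 (s1^-1): strand 2 crosses under strand 1. Perm now: [1 2 4 3 5]

Answer: 1 2 4 3 5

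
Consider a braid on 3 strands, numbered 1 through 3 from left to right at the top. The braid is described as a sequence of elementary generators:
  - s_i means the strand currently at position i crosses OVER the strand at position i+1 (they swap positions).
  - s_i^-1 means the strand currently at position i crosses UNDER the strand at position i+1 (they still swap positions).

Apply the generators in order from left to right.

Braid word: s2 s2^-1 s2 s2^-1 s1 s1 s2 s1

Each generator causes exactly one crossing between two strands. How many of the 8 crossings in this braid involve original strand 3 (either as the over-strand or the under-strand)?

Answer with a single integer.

Answer: 6

Derivation:
Gen 1: crossing 2x3. Involves strand 3? yes. Count so far: 1
Gen 2: crossing 3x2. Involves strand 3? yes. Count so far: 2
Gen 3: crossing 2x3. Involves strand 3? yes. Count so far: 3
Gen 4: crossing 3x2. Involves strand 3? yes. Count so far: 4
Gen 5: crossing 1x2. Involves strand 3? no. Count so far: 4
Gen 6: crossing 2x1. Involves strand 3? no. Count so far: 4
Gen 7: crossing 2x3. Involves strand 3? yes. Count so far: 5
Gen 8: crossing 1x3. Involves strand 3? yes. Count so far: 6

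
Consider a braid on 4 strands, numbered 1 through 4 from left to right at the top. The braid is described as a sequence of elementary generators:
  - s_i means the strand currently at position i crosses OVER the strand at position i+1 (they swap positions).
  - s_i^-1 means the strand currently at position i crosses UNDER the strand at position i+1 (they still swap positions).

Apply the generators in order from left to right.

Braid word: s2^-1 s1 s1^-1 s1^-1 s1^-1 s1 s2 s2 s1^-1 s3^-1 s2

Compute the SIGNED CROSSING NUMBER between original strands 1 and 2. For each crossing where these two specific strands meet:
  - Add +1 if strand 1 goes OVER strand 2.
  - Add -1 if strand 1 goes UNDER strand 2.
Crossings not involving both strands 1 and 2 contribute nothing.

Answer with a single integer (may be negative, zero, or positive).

Answer: 0

Derivation:
Gen 1: crossing 2x3. Both 1&2? no. Sum: 0
Gen 2: crossing 1x3. Both 1&2? no. Sum: 0
Gen 3: crossing 3x1. Both 1&2? no. Sum: 0
Gen 4: crossing 1x3. Both 1&2? no. Sum: 0
Gen 5: crossing 3x1. Both 1&2? no. Sum: 0
Gen 6: crossing 1x3. Both 1&2? no. Sum: 0
Gen 7: 1 over 2. Both 1&2? yes. Contrib: +1. Sum: 1
Gen 8: 2 over 1. Both 1&2? yes. Contrib: -1. Sum: 0
Gen 9: crossing 3x1. Both 1&2? no. Sum: 0
Gen 10: crossing 2x4. Both 1&2? no. Sum: 0
Gen 11: crossing 3x4. Both 1&2? no. Sum: 0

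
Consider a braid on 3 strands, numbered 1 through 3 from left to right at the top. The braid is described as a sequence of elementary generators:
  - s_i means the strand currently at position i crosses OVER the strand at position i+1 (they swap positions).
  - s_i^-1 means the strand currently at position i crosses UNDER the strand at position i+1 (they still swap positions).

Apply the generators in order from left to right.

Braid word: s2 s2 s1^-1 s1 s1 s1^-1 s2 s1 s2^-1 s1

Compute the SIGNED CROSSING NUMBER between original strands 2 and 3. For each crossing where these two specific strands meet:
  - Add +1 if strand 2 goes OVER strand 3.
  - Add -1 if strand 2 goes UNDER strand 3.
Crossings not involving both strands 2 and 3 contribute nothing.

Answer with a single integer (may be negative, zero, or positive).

Answer: 0

Derivation:
Gen 1: 2 over 3. Both 2&3? yes. Contrib: +1. Sum: 1
Gen 2: 3 over 2. Both 2&3? yes. Contrib: -1. Sum: 0
Gen 3: crossing 1x2. Both 2&3? no. Sum: 0
Gen 4: crossing 2x1. Both 2&3? no. Sum: 0
Gen 5: crossing 1x2. Both 2&3? no. Sum: 0
Gen 6: crossing 2x1. Both 2&3? no. Sum: 0
Gen 7: 2 over 3. Both 2&3? yes. Contrib: +1. Sum: 1
Gen 8: crossing 1x3. Both 2&3? no. Sum: 1
Gen 9: crossing 1x2. Both 2&3? no. Sum: 1
Gen 10: 3 over 2. Both 2&3? yes. Contrib: -1. Sum: 0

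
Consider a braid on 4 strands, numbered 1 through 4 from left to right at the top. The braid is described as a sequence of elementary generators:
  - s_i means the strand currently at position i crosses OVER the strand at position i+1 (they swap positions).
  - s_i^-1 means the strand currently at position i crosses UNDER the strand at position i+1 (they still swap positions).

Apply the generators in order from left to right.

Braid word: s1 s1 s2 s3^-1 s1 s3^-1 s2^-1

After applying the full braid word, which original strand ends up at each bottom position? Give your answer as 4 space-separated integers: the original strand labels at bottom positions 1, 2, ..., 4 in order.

Gen 1 (s1): strand 1 crosses over strand 2. Perm now: [2 1 3 4]
Gen 2 (s1): strand 2 crosses over strand 1. Perm now: [1 2 3 4]
Gen 3 (s2): strand 2 crosses over strand 3. Perm now: [1 3 2 4]
Gen 4 (s3^-1): strand 2 crosses under strand 4. Perm now: [1 3 4 2]
Gen 5 (s1): strand 1 crosses over strand 3. Perm now: [3 1 4 2]
Gen 6 (s3^-1): strand 4 crosses under strand 2. Perm now: [3 1 2 4]
Gen 7 (s2^-1): strand 1 crosses under strand 2. Perm now: [3 2 1 4]

Answer: 3 2 1 4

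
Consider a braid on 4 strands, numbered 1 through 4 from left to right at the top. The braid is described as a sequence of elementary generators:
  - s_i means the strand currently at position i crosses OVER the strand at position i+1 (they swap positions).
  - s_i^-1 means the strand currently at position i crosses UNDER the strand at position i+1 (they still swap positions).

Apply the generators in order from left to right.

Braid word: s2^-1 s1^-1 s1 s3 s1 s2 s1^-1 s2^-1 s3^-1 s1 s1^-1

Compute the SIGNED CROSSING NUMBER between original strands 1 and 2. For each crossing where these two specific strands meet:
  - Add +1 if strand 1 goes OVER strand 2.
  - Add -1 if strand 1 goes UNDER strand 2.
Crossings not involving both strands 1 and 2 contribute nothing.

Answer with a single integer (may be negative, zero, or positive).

Answer: 0

Derivation:
Gen 1: crossing 2x3. Both 1&2? no. Sum: 0
Gen 2: crossing 1x3. Both 1&2? no. Sum: 0
Gen 3: crossing 3x1. Both 1&2? no. Sum: 0
Gen 4: crossing 2x4. Both 1&2? no. Sum: 0
Gen 5: crossing 1x3. Both 1&2? no. Sum: 0
Gen 6: crossing 1x4. Both 1&2? no. Sum: 0
Gen 7: crossing 3x4. Both 1&2? no. Sum: 0
Gen 8: crossing 3x1. Both 1&2? no. Sum: 0
Gen 9: crossing 3x2. Both 1&2? no. Sum: 0
Gen 10: crossing 4x1. Both 1&2? no. Sum: 0
Gen 11: crossing 1x4. Both 1&2? no. Sum: 0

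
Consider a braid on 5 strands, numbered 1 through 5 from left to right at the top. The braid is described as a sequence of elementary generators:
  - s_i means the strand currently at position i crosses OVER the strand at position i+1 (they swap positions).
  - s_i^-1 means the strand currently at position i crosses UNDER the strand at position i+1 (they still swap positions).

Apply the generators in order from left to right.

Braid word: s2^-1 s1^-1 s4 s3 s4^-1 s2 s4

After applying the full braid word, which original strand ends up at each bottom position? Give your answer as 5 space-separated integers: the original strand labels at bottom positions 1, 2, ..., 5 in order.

Answer: 3 5 1 2 4

Derivation:
Gen 1 (s2^-1): strand 2 crosses under strand 3. Perm now: [1 3 2 4 5]
Gen 2 (s1^-1): strand 1 crosses under strand 3. Perm now: [3 1 2 4 5]
Gen 3 (s4): strand 4 crosses over strand 5. Perm now: [3 1 2 5 4]
Gen 4 (s3): strand 2 crosses over strand 5. Perm now: [3 1 5 2 4]
Gen 5 (s4^-1): strand 2 crosses under strand 4. Perm now: [3 1 5 4 2]
Gen 6 (s2): strand 1 crosses over strand 5. Perm now: [3 5 1 4 2]
Gen 7 (s4): strand 4 crosses over strand 2. Perm now: [3 5 1 2 4]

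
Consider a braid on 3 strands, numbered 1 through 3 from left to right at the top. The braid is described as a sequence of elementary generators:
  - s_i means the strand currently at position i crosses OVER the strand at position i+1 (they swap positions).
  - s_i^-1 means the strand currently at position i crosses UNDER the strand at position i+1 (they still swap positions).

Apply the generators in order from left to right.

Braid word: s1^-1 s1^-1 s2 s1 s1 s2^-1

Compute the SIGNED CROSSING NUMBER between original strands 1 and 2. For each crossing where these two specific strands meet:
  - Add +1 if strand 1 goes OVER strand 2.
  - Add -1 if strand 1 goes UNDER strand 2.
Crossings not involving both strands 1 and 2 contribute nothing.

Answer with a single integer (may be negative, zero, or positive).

Answer: 0

Derivation:
Gen 1: 1 under 2. Both 1&2? yes. Contrib: -1. Sum: -1
Gen 2: 2 under 1. Both 1&2? yes. Contrib: +1. Sum: 0
Gen 3: crossing 2x3. Both 1&2? no. Sum: 0
Gen 4: crossing 1x3. Both 1&2? no. Sum: 0
Gen 5: crossing 3x1. Both 1&2? no. Sum: 0
Gen 6: crossing 3x2. Both 1&2? no. Sum: 0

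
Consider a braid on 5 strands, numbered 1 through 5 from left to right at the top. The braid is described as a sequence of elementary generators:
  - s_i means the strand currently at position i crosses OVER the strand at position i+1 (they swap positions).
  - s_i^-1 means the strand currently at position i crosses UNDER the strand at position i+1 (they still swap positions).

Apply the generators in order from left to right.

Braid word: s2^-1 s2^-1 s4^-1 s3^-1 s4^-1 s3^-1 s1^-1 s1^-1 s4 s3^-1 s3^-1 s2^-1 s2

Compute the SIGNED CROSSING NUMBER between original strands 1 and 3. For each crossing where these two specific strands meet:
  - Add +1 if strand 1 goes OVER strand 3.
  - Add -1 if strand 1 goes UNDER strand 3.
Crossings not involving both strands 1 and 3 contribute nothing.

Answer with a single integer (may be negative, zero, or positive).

Gen 1: crossing 2x3. Both 1&3? no. Sum: 0
Gen 2: crossing 3x2. Both 1&3? no. Sum: 0
Gen 3: crossing 4x5. Both 1&3? no. Sum: 0
Gen 4: crossing 3x5. Both 1&3? no. Sum: 0
Gen 5: crossing 3x4. Both 1&3? no. Sum: 0
Gen 6: crossing 5x4. Both 1&3? no. Sum: 0
Gen 7: crossing 1x2. Both 1&3? no. Sum: 0
Gen 8: crossing 2x1. Both 1&3? no. Sum: 0
Gen 9: crossing 5x3. Both 1&3? no. Sum: 0
Gen 10: crossing 4x3. Both 1&3? no. Sum: 0
Gen 11: crossing 3x4. Both 1&3? no. Sum: 0
Gen 12: crossing 2x4. Both 1&3? no. Sum: 0
Gen 13: crossing 4x2. Both 1&3? no. Sum: 0

Answer: 0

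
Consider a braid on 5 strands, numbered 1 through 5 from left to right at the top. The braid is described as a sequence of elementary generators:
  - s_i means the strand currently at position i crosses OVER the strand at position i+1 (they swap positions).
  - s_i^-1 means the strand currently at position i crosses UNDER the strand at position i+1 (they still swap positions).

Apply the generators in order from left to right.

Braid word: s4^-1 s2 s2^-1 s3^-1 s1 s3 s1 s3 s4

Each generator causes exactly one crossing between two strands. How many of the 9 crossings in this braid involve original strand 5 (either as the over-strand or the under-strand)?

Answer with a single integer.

Answer: 4

Derivation:
Gen 1: crossing 4x5. Involves strand 5? yes. Count so far: 1
Gen 2: crossing 2x3. Involves strand 5? no. Count so far: 1
Gen 3: crossing 3x2. Involves strand 5? no. Count so far: 1
Gen 4: crossing 3x5. Involves strand 5? yes. Count so far: 2
Gen 5: crossing 1x2. Involves strand 5? no. Count so far: 2
Gen 6: crossing 5x3. Involves strand 5? yes. Count so far: 3
Gen 7: crossing 2x1. Involves strand 5? no. Count so far: 3
Gen 8: crossing 3x5. Involves strand 5? yes. Count so far: 4
Gen 9: crossing 3x4. Involves strand 5? no. Count so far: 4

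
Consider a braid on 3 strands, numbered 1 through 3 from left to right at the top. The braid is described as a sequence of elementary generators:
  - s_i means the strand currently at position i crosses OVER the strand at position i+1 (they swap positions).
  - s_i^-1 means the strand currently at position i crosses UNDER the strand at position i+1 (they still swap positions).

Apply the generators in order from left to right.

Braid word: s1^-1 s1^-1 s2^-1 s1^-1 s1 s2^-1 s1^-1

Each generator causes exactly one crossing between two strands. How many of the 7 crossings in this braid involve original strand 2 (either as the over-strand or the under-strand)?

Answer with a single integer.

Answer: 5

Derivation:
Gen 1: crossing 1x2. Involves strand 2? yes. Count so far: 1
Gen 2: crossing 2x1. Involves strand 2? yes. Count so far: 2
Gen 3: crossing 2x3. Involves strand 2? yes. Count so far: 3
Gen 4: crossing 1x3. Involves strand 2? no. Count so far: 3
Gen 5: crossing 3x1. Involves strand 2? no. Count so far: 3
Gen 6: crossing 3x2. Involves strand 2? yes. Count so far: 4
Gen 7: crossing 1x2. Involves strand 2? yes. Count so far: 5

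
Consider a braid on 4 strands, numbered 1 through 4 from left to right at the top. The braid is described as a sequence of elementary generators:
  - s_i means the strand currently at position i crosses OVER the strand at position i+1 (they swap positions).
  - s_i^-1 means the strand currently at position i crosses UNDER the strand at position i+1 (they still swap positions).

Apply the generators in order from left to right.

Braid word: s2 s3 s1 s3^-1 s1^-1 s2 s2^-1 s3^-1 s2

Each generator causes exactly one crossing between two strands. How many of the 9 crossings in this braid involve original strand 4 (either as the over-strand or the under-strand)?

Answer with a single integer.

Answer: 4

Derivation:
Gen 1: crossing 2x3. Involves strand 4? no. Count so far: 0
Gen 2: crossing 2x4. Involves strand 4? yes. Count so far: 1
Gen 3: crossing 1x3. Involves strand 4? no. Count so far: 1
Gen 4: crossing 4x2. Involves strand 4? yes. Count so far: 2
Gen 5: crossing 3x1. Involves strand 4? no. Count so far: 2
Gen 6: crossing 3x2. Involves strand 4? no. Count so far: 2
Gen 7: crossing 2x3. Involves strand 4? no. Count so far: 2
Gen 8: crossing 2x4. Involves strand 4? yes. Count so far: 3
Gen 9: crossing 3x4. Involves strand 4? yes. Count so far: 4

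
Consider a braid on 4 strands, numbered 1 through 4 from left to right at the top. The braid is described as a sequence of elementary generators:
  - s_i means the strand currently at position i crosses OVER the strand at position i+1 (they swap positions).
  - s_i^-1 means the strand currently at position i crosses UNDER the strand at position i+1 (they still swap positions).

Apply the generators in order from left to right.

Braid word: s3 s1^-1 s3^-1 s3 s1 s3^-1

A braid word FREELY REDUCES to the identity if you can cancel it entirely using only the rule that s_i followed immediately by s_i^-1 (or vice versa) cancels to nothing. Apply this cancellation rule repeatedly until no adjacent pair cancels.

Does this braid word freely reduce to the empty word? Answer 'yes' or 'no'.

Answer: yes

Derivation:
Gen 1 (s3): push. Stack: [s3]
Gen 2 (s1^-1): push. Stack: [s3 s1^-1]
Gen 3 (s3^-1): push. Stack: [s3 s1^-1 s3^-1]
Gen 4 (s3): cancels prior s3^-1. Stack: [s3 s1^-1]
Gen 5 (s1): cancels prior s1^-1. Stack: [s3]
Gen 6 (s3^-1): cancels prior s3. Stack: []
Reduced word: (empty)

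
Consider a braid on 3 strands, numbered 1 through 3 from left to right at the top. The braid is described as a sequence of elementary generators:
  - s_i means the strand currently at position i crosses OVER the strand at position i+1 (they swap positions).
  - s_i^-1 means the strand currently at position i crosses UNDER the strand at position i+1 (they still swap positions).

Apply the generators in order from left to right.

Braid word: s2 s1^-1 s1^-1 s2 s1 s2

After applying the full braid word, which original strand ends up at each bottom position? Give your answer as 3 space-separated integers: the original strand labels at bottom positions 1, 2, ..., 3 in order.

Answer: 2 3 1

Derivation:
Gen 1 (s2): strand 2 crosses over strand 3. Perm now: [1 3 2]
Gen 2 (s1^-1): strand 1 crosses under strand 3. Perm now: [3 1 2]
Gen 3 (s1^-1): strand 3 crosses under strand 1. Perm now: [1 3 2]
Gen 4 (s2): strand 3 crosses over strand 2. Perm now: [1 2 3]
Gen 5 (s1): strand 1 crosses over strand 2. Perm now: [2 1 3]
Gen 6 (s2): strand 1 crosses over strand 3. Perm now: [2 3 1]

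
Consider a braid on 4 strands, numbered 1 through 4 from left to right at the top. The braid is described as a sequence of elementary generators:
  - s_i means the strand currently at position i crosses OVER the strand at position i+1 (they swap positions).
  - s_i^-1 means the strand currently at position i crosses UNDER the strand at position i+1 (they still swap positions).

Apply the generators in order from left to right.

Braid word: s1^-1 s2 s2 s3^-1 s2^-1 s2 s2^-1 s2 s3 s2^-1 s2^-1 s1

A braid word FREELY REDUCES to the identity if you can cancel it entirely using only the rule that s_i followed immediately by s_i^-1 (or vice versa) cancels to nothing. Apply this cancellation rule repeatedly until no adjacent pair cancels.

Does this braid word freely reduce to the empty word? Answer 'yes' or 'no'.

Answer: yes

Derivation:
Gen 1 (s1^-1): push. Stack: [s1^-1]
Gen 2 (s2): push. Stack: [s1^-1 s2]
Gen 3 (s2): push. Stack: [s1^-1 s2 s2]
Gen 4 (s3^-1): push. Stack: [s1^-1 s2 s2 s3^-1]
Gen 5 (s2^-1): push. Stack: [s1^-1 s2 s2 s3^-1 s2^-1]
Gen 6 (s2): cancels prior s2^-1. Stack: [s1^-1 s2 s2 s3^-1]
Gen 7 (s2^-1): push. Stack: [s1^-1 s2 s2 s3^-1 s2^-1]
Gen 8 (s2): cancels prior s2^-1. Stack: [s1^-1 s2 s2 s3^-1]
Gen 9 (s3): cancels prior s3^-1. Stack: [s1^-1 s2 s2]
Gen 10 (s2^-1): cancels prior s2. Stack: [s1^-1 s2]
Gen 11 (s2^-1): cancels prior s2. Stack: [s1^-1]
Gen 12 (s1): cancels prior s1^-1. Stack: []
Reduced word: (empty)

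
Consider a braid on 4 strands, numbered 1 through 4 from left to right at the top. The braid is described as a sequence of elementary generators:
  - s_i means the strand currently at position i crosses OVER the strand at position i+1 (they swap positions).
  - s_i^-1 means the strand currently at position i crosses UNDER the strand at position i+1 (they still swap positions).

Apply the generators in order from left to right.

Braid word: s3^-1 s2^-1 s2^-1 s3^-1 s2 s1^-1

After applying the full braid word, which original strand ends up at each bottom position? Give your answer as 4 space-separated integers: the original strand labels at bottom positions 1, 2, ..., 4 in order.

Gen 1 (s3^-1): strand 3 crosses under strand 4. Perm now: [1 2 4 3]
Gen 2 (s2^-1): strand 2 crosses under strand 4. Perm now: [1 4 2 3]
Gen 3 (s2^-1): strand 4 crosses under strand 2. Perm now: [1 2 4 3]
Gen 4 (s3^-1): strand 4 crosses under strand 3. Perm now: [1 2 3 4]
Gen 5 (s2): strand 2 crosses over strand 3. Perm now: [1 3 2 4]
Gen 6 (s1^-1): strand 1 crosses under strand 3. Perm now: [3 1 2 4]

Answer: 3 1 2 4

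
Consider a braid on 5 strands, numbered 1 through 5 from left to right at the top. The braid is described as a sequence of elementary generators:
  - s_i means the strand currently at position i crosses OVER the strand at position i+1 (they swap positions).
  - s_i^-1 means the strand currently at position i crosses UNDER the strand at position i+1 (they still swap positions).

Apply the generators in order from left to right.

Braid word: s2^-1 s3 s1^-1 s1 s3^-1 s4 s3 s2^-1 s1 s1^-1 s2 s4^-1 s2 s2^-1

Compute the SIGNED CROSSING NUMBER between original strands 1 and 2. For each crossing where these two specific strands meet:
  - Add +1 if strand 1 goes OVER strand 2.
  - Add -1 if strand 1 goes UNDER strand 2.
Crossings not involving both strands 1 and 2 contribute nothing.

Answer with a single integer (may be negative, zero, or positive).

Answer: 0

Derivation:
Gen 1: crossing 2x3. Both 1&2? no. Sum: 0
Gen 2: crossing 2x4. Both 1&2? no. Sum: 0
Gen 3: crossing 1x3. Both 1&2? no. Sum: 0
Gen 4: crossing 3x1. Both 1&2? no. Sum: 0
Gen 5: crossing 4x2. Both 1&2? no. Sum: 0
Gen 6: crossing 4x5. Both 1&2? no. Sum: 0
Gen 7: crossing 2x5. Both 1&2? no. Sum: 0
Gen 8: crossing 3x5. Both 1&2? no. Sum: 0
Gen 9: crossing 1x5. Both 1&2? no. Sum: 0
Gen 10: crossing 5x1. Both 1&2? no. Sum: 0
Gen 11: crossing 5x3. Both 1&2? no. Sum: 0
Gen 12: crossing 2x4. Both 1&2? no. Sum: 0
Gen 13: crossing 3x5. Both 1&2? no. Sum: 0
Gen 14: crossing 5x3. Both 1&2? no. Sum: 0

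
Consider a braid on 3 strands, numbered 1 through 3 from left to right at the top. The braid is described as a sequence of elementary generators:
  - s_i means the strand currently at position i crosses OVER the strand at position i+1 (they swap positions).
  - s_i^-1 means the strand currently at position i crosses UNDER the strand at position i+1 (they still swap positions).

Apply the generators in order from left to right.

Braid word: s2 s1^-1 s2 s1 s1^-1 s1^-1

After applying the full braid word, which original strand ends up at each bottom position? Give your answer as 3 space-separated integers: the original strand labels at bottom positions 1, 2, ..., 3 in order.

Answer: 2 3 1

Derivation:
Gen 1 (s2): strand 2 crosses over strand 3. Perm now: [1 3 2]
Gen 2 (s1^-1): strand 1 crosses under strand 3. Perm now: [3 1 2]
Gen 3 (s2): strand 1 crosses over strand 2. Perm now: [3 2 1]
Gen 4 (s1): strand 3 crosses over strand 2. Perm now: [2 3 1]
Gen 5 (s1^-1): strand 2 crosses under strand 3. Perm now: [3 2 1]
Gen 6 (s1^-1): strand 3 crosses under strand 2. Perm now: [2 3 1]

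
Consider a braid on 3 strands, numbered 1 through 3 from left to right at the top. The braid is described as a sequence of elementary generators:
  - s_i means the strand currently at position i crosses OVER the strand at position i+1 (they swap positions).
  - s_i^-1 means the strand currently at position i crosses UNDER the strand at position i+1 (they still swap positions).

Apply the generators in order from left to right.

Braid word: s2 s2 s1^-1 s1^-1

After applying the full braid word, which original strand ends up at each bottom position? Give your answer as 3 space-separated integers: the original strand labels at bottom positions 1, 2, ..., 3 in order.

Answer: 1 2 3

Derivation:
Gen 1 (s2): strand 2 crosses over strand 3. Perm now: [1 3 2]
Gen 2 (s2): strand 3 crosses over strand 2. Perm now: [1 2 3]
Gen 3 (s1^-1): strand 1 crosses under strand 2. Perm now: [2 1 3]
Gen 4 (s1^-1): strand 2 crosses under strand 1. Perm now: [1 2 3]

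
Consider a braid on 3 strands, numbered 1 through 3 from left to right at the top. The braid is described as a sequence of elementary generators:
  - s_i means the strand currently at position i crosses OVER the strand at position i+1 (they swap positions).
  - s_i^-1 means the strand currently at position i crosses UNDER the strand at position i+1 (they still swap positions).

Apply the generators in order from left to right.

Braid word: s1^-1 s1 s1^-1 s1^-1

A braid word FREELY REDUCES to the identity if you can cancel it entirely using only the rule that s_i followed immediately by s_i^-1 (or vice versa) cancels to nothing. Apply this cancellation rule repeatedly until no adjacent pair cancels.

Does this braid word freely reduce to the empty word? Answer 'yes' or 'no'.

Answer: no

Derivation:
Gen 1 (s1^-1): push. Stack: [s1^-1]
Gen 2 (s1): cancels prior s1^-1. Stack: []
Gen 3 (s1^-1): push. Stack: [s1^-1]
Gen 4 (s1^-1): push. Stack: [s1^-1 s1^-1]
Reduced word: s1^-1 s1^-1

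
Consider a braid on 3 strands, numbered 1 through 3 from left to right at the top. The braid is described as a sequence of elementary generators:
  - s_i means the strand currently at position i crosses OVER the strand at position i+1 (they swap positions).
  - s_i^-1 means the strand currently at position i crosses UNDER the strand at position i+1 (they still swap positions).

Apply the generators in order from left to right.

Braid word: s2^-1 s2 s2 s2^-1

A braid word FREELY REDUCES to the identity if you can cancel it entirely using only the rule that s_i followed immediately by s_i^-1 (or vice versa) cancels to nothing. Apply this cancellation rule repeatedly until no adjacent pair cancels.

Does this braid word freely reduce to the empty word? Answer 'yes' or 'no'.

Gen 1 (s2^-1): push. Stack: [s2^-1]
Gen 2 (s2): cancels prior s2^-1. Stack: []
Gen 3 (s2): push. Stack: [s2]
Gen 4 (s2^-1): cancels prior s2. Stack: []
Reduced word: (empty)

Answer: yes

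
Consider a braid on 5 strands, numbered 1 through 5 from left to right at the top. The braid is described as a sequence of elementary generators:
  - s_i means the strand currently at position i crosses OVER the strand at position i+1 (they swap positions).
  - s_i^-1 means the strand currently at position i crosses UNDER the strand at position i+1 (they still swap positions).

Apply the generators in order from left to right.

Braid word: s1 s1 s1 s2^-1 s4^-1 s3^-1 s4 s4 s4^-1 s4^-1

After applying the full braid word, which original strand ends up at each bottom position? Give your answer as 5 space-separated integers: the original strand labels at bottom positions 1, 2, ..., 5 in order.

Gen 1 (s1): strand 1 crosses over strand 2. Perm now: [2 1 3 4 5]
Gen 2 (s1): strand 2 crosses over strand 1. Perm now: [1 2 3 4 5]
Gen 3 (s1): strand 1 crosses over strand 2. Perm now: [2 1 3 4 5]
Gen 4 (s2^-1): strand 1 crosses under strand 3. Perm now: [2 3 1 4 5]
Gen 5 (s4^-1): strand 4 crosses under strand 5. Perm now: [2 3 1 5 4]
Gen 6 (s3^-1): strand 1 crosses under strand 5. Perm now: [2 3 5 1 4]
Gen 7 (s4): strand 1 crosses over strand 4. Perm now: [2 3 5 4 1]
Gen 8 (s4): strand 4 crosses over strand 1. Perm now: [2 3 5 1 4]
Gen 9 (s4^-1): strand 1 crosses under strand 4. Perm now: [2 3 5 4 1]
Gen 10 (s4^-1): strand 4 crosses under strand 1. Perm now: [2 3 5 1 4]

Answer: 2 3 5 1 4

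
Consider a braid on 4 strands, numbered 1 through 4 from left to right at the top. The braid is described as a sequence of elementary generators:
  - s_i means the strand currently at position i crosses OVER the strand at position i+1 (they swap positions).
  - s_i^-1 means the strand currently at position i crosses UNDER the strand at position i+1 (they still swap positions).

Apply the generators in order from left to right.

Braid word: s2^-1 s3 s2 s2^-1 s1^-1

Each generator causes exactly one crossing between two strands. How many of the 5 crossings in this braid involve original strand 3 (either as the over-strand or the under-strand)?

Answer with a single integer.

Answer: 4

Derivation:
Gen 1: crossing 2x3. Involves strand 3? yes. Count so far: 1
Gen 2: crossing 2x4. Involves strand 3? no. Count so far: 1
Gen 3: crossing 3x4. Involves strand 3? yes. Count so far: 2
Gen 4: crossing 4x3. Involves strand 3? yes. Count so far: 3
Gen 5: crossing 1x3. Involves strand 3? yes. Count so far: 4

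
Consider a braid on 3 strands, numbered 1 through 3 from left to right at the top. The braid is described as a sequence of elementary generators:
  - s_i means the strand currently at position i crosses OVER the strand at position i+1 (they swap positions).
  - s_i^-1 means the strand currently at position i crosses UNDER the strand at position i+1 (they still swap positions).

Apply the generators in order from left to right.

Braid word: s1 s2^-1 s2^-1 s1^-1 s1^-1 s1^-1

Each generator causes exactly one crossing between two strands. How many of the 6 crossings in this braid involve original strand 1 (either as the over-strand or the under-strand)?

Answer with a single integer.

Gen 1: crossing 1x2. Involves strand 1? yes. Count so far: 1
Gen 2: crossing 1x3. Involves strand 1? yes. Count so far: 2
Gen 3: crossing 3x1. Involves strand 1? yes. Count so far: 3
Gen 4: crossing 2x1. Involves strand 1? yes. Count so far: 4
Gen 5: crossing 1x2. Involves strand 1? yes. Count so far: 5
Gen 6: crossing 2x1. Involves strand 1? yes. Count so far: 6

Answer: 6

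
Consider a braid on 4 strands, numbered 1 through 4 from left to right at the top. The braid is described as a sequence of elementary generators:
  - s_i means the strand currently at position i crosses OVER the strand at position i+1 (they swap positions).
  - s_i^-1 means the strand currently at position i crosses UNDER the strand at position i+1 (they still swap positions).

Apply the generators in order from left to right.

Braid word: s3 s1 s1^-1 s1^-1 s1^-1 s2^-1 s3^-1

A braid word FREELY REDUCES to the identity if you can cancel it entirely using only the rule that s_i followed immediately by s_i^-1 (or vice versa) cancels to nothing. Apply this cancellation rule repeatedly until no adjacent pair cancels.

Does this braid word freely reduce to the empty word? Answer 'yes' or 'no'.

Answer: no

Derivation:
Gen 1 (s3): push. Stack: [s3]
Gen 2 (s1): push. Stack: [s3 s1]
Gen 3 (s1^-1): cancels prior s1. Stack: [s3]
Gen 4 (s1^-1): push. Stack: [s3 s1^-1]
Gen 5 (s1^-1): push. Stack: [s3 s1^-1 s1^-1]
Gen 6 (s2^-1): push. Stack: [s3 s1^-1 s1^-1 s2^-1]
Gen 7 (s3^-1): push. Stack: [s3 s1^-1 s1^-1 s2^-1 s3^-1]
Reduced word: s3 s1^-1 s1^-1 s2^-1 s3^-1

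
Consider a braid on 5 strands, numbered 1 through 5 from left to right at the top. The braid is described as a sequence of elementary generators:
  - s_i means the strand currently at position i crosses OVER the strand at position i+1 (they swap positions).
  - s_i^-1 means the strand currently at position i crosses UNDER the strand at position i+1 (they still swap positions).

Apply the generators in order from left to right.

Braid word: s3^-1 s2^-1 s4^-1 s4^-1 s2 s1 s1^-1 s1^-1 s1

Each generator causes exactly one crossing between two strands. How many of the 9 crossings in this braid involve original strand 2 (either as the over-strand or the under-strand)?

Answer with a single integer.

Answer: 6

Derivation:
Gen 1: crossing 3x4. Involves strand 2? no. Count so far: 0
Gen 2: crossing 2x4. Involves strand 2? yes. Count so far: 1
Gen 3: crossing 3x5. Involves strand 2? no. Count so far: 1
Gen 4: crossing 5x3. Involves strand 2? no. Count so far: 1
Gen 5: crossing 4x2. Involves strand 2? yes. Count so far: 2
Gen 6: crossing 1x2. Involves strand 2? yes. Count so far: 3
Gen 7: crossing 2x1. Involves strand 2? yes. Count so far: 4
Gen 8: crossing 1x2. Involves strand 2? yes. Count so far: 5
Gen 9: crossing 2x1. Involves strand 2? yes. Count so far: 6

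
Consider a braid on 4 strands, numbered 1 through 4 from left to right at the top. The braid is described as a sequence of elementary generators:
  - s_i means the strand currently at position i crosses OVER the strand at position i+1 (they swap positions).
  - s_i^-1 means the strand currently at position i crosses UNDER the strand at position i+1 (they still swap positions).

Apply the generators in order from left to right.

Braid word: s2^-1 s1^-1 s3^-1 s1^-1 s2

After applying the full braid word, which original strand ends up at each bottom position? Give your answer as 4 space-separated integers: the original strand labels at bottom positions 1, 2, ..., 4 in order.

Gen 1 (s2^-1): strand 2 crosses under strand 3. Perm now: [1 3 2 4]
Gen 2 (s1^-1): strand 1 crosses under strand 3. Perm now: [3 1 2 4]
Gen 3 (s3^-1): strand 2 crosses under strand 4. Perm now: [3 1 4 2]
Gen 4 (s1^-1): strand 3 crosses under strand 1. Perm now: [1 3 4 2]
Gen 5 (s2): strand 3 crosses over strand 4. Perm now: [1 4 3 2]

Answer: 1 4 3 2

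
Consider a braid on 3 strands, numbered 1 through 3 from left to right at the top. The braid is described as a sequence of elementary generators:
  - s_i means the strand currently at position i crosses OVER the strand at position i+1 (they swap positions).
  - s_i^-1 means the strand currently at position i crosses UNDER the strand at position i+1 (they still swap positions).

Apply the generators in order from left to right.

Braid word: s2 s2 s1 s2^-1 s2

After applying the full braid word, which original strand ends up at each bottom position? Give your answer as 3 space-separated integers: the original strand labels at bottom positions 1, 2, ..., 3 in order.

Gen 1 (s2): strand 2 crosses over strand 3. Perm now: [1 3 2]
Gen 2 (s2): strand 3 crosses over strand 2. Perm now: [1 2 3]
Gen 3 (s1): strand 1 crosses over strand 2. Perm now: [2 1 3]
Gen 4 (s2^-1): strand 1 crosses under strand 3. Perm now: [2 3 1]
Gen 5 (s2): strand 3 crosses over strand 1. Perm now: [2 1 3]

Answer: 2 1 3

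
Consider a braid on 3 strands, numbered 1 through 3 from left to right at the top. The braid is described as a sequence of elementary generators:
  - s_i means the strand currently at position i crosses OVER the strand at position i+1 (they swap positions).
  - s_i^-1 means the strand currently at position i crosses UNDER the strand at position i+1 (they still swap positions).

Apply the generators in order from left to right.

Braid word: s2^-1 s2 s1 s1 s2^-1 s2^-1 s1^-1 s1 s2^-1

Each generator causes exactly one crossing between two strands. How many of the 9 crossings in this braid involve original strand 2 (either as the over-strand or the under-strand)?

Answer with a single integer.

Answer: 9

Derivation:
Gen 1: crossing 2x3. Involves strand 2? yes. Count so far: 1
Gen 2: crossing 3x2. Involves strand 2? yes. Count so far: 2
Gen 3: crossing 1x2. Involves strand 2? yes. Count so far: 3
Gen 4: crossing 2x1. Involves strand 2? yes. Count so far: 4
Gen 5: crossing 2x3. Involves strand 2? yes. Count so far: 5
Gen 6: crossing 3x2. Involves strand 2? yes. Count so far: 6
Gen 7: crossing 1x2. Involves strand 2? yes. Count so far: 7
Gen 8: crossing 2x1. Involves strand 2? yes. Count so far: 8
Gen 9: crossing 2x3. Involves strand 2? yes. Count so far: 9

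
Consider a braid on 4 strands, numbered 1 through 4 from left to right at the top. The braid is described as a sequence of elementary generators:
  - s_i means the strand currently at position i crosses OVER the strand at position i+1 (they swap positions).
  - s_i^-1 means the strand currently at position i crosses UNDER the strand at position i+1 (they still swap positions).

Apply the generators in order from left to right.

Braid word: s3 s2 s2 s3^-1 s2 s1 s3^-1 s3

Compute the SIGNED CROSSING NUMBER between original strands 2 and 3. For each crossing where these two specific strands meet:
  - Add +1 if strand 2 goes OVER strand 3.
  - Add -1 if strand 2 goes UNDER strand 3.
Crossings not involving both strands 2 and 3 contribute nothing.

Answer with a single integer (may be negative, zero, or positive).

Gen 1: crossing 3x4. Both 2&3? no. Sum: 0
Gen 2: crossing 2x4. Both 2&3? no. Sum: 0
Gen 3: crossing 4x2. Both 2&3? no. Sum: 0
Gen 4: crossing 4x3. Both 2&3? no. Sum: 0
Gen 5: 2 over 3. Both 2&3? yes. Contrib: +1. Sum: 1
Gen 6: crossing 1x3. Both 2&3? no. Sum: 1
Gen 7: crossing 2x4. Both 2&3? no. Sum: 1
Gen 8: crossing 4x2. Both 2&3? no. Sum: 1

Answer: 1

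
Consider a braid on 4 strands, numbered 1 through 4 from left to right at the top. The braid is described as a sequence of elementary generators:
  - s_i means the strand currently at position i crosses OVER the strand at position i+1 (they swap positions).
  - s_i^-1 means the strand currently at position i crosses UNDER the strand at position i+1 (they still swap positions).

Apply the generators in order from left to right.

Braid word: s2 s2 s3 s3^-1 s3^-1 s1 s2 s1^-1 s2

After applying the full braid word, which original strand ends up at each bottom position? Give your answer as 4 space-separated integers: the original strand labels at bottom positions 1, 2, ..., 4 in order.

Answer: 4 1 2 3

Derivation:
Gen 1 (s2): strand 2 crosses over strand 3. Perm now: [1 3 2 4]
Gen 2 (s2): strand 3 crosses over strand 2. Perm now: [1 2 3 4]
Gen 3 (s3): strand 3 crosses over strand 4. Perm now: [1 2 4 3]
Gen 4 (s3^-1): strand 4 crosses under strand 3. Perm now: [1 2 3 4]
Gen 5 (s3^-1): strand 3 crosses under strand 4. Perm now: [1 2 4 3]
Gen 6 (s1): strand 1 crosses over strand 2. Perm now: [2 1 4 3]
Gen 7 (s2): strand 1 crosses over strand 4. Perm now: [2 4 1 3]
Gen 8 (s1^-1): strand 2 crosses under strand 4. Perm now: [4 2 1 3]
Gen 9 (s2): strand 2 crosses over strand 1. Perm now: [4 1 2 3]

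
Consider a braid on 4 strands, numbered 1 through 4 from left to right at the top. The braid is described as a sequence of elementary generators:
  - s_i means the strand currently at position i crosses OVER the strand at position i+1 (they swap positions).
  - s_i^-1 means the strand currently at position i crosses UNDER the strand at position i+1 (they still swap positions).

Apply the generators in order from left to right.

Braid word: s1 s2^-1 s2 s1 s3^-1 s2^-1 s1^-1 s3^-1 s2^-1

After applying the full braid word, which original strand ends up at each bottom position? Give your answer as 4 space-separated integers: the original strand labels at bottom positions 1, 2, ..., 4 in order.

Answer: 4 3 1 2

Derivation:
Gen 1 (s1): strand 1 crosses over strand 2. Perm now: [2 1 3 4]
Gen 2 (s2^-1): strand 1 crosses under strand 3. Perm now: [2 3 1 4]
Gen 3 (s2): strand 3 crosses over strand 1. Perm now: [2 1 3 4]
Gen 4 (s1): strand 2 crosses over strand 1. Perm now: [1 2 3 4]
Gen 5 (s3^-1): strand 3 crosses under strand 4. Perm now: [1 2 4 3]
Gen 6 (s2^-1): strand 2 crosses under strand 4. Perm now: [1 4 2 3]
Gen 7 (s1^-1): strand 1 crosses under strand 4. Perm now: [4 1 2 3]
Gen 8 (s3^-1): strand 2 crosses under strand 3. Perm now: [4 1 3 2]
Gen 9 (s2^-1): strand 1 crosses under strand 3. Perm now: [4 3 1 2]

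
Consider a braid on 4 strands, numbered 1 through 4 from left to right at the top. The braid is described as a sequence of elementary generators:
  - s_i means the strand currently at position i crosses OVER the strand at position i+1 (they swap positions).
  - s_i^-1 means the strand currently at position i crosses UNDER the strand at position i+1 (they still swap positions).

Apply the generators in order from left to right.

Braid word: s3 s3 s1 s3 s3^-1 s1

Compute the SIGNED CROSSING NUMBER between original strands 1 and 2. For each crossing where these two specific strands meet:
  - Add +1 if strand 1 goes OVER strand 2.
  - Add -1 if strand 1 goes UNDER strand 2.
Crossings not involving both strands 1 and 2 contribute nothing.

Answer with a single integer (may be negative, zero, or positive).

Answer: 0

Derivation:
Gen 1: crossing 3x4. Both 1&2? no. Sum: 0
Gen 2: crossing 4x3. Both 1&2? no. Sum: 0
Gen 3: 1 over 2. Both 1&2? yes. Contrib: +1. Sum: 1
Gen 4: crossing 3x4. Both 1&2? no. Sum: 1
Gen 5: crossing 4x3. Both 1&2? no. Sum: 1
Gen 6: 2 over 1. Both 1&2? yes. Contrib: -1. Sum: 0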